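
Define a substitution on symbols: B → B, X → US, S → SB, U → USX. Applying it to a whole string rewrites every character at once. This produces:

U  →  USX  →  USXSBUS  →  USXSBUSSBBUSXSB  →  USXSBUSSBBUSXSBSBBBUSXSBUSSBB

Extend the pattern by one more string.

USXSBUSSBBUSXSBSBBBUSXSBUSSBBSBBBBUSXSBUSSBBUSXSBSBBB

Replace each of the 29 characters of USXSBUSSBBUSXSBSBBBUSXSBUSSBB in place — USX SB US SB B USX SB SB B B USX SB US SB B SB B B B USX SB US SB B USX SB SB B B — and concatenate.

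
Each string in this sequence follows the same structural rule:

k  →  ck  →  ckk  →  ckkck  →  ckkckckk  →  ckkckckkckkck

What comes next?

This is a Fibonacci-style word recurrence s(k) = s(k−1)·s(k−2): e.g. ck·k = ckk.
Continuing: ckkckckkckkck · ckkckckk gives term 7.

ckkckckkckkckckkckckk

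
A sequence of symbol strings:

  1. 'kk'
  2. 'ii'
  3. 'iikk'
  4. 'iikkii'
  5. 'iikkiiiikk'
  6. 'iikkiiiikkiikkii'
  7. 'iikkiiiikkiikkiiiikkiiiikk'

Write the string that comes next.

From term 3 onward, concatenate the last term with the second-to-last: ii·kk = iikk, iikk·ii = iikkii, …
Continuing: iikkiiiikkiikkiiiikkiiiikk · iikkiiiikkiikkii gives term 8.

iikkiiiikkiikkiiiikkiiiikkiikkiiiikkiikkii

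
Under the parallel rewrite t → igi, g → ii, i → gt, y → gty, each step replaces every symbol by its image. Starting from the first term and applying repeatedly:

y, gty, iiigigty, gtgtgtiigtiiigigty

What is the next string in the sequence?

Replace each of the 18 characters of gtgtgtiigtiiigigty in place — ii igi ii igi ii igi gt gt ii igi gt gt gt ii gt ii igi gty — and concatenate.

iiigiiiigiiiigigtgtiiigigtgtgtiigtiiigigty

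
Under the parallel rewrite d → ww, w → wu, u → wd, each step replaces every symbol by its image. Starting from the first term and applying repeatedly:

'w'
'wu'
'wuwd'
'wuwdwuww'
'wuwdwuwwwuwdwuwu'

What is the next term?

wuwdwuwwwuwdwuwuwuwdwuwwwuwdwuwd

Replace each of the 16 characters of wuwdwuwwwuwdwuwu in place — wu wd wu ww wu wd wu wu wu wd wu ww wu wd wu wd — and concatenate.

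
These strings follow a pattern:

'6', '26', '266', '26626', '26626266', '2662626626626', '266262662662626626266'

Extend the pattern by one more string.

This is a Fibonacci-style word recurrence s(k) = s(k−1)·s(k−2): e.g. 26·6 = 266.
The next term joins 266262662662626626266 and 2662626626626.

2662626626626266262662662626626626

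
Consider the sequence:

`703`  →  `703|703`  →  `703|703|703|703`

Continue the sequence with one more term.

s(k+1) = s(k)·|·s(k) — each term doubles the last with '|' between the halves.
One more doubling of 703|703|703|703 gives the answer.

703|703|703|703|703|703|703|703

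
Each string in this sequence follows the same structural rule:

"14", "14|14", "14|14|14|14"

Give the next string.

14|14|14|14|14|14|14|14

s(k+1) = s(k)·|·s(k) — each term doubles the last with '|' between the halves.
So the next term is two copies of 14|14|14|14 with '|' between the halves.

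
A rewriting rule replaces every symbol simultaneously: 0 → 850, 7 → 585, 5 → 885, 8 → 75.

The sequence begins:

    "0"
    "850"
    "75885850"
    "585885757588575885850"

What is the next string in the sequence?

φ(585885757588575885850) expands symbol-by-symbol to 885 75 885 75 75 885 585 885 585 885 75 75 885 585 885 75 75 885 75 885 850; joining the 21 pieces gives the next term.

8857588575758855858855858857575885585885757588575885850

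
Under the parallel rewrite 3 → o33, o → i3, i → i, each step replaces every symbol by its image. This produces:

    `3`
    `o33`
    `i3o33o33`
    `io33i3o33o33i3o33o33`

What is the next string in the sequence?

Rewriting the 20 symbols of io33i3o33o33i3o33o33 one by one yields i i3 o33 o33 i o33 i3 o33 o33 i3 o33 o33 i o33 i3 o33 o33 i3 o33 o33; concatenated:

ii3o33o33io33i3o33o33i3o33o33io33i3o33o33i3o33o33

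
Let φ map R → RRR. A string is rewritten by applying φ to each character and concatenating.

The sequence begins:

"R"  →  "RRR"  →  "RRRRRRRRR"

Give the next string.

RRRRRRRRRRRRRRRRRRRRRRRRRRR

Apply φ to RRRRRRRRR symbol by symbol: R→RRR, R→RRR, R→RRR, R→RRR, R→RRR, R→RRR, R→RRR, R→RRR, R→RRR; joined: RRR RRR RRR RRR RRR RRR RRR RRR RRR.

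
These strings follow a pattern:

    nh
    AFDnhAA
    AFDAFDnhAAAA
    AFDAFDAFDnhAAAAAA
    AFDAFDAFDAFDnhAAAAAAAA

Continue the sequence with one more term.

s(k+1) = AFD·s(k)·AA, so each term gains AFD as a prefix and AA as a suffix.
Applying this once more to AFDAFDAFDAFDnhAAAAAAAA:

AFDAFDAFDAFDAFDnhAAAAAAAAAA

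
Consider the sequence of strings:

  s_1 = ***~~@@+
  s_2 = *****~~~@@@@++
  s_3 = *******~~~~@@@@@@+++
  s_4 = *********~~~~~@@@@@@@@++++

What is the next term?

Reading off run lengths: * runs 3, 5, 7, 9; ~ runs 2, 3, 4, 5; @ runs 2, 4, 6, 8; + runs 1, 2, 3, 4 — each is linear in n (n = 1, 2, …).
At n = 5 the blocks have lengths 11, 6, 10, 5.

***********~~~~~~@@@@@@@@@@+++++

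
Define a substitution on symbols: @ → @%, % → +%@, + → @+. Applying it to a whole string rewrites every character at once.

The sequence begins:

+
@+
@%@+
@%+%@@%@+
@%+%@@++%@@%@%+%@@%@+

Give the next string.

Rewriting the 21 symbols of @%+%@@++%@@%@%+%@@%@+ one by one yields @% +%@ @+ +%@ @% @% @+ @+ +%@ @% @% +%@ @% +%@ @+ +%@ @% @% +%@ @% @+; concatenated:

@%+%@@++%@@%@%@+@++%@@%@%+%@@%+%@@++%@@%@%+%@@%@+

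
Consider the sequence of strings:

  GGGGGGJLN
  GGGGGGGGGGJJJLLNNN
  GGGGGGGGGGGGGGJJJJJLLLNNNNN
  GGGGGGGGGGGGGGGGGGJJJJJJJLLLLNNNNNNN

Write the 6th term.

GGGGGGGGGGGGGGGGGGGGGGGGGGJJJJJJJJJJJLLLLLLNNNNNNNNNNN

Term n consists of 4n+2 G's, followed by 2n-1 J's, followed by n L's, followed by 2n-1 N's (n = 1, 2, …).
Setting n = 6 gives 26, 11, 6, 11 characters in each block.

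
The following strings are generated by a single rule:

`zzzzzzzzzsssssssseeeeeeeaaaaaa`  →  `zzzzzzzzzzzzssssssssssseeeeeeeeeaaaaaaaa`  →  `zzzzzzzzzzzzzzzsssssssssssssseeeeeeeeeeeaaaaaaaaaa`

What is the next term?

Reading off run lengths: z runs 9, 12, 15; s runs 8, 11, 14; e runs 7, 9, 11; a runs 6, 8, 10 — each is linear in n, where the shown terms are n = 3, 4, 5.
At n = 6 the blocks have lengths 18, 17, 13, 12.

zzzzzzzzzzzzzzzzzzssssssssssssssssseeeeeeeeeeeeeaaaaaaaaaaaa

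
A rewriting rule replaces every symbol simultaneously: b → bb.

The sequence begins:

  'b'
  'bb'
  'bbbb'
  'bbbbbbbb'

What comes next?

Rewriting each symbol of bbbbbbbb: b→bb, b→bb, b→bb, b→bb, b→bb, b→bb, b→bb, b→bb, which concatenates to bb bb bb bb bb bb bb bb.

bbbbbbbbbbbbbbbb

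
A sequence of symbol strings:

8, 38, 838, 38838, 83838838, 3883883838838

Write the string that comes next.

838388383883883838838

This is a Fibonacci-style word recurrence s(k) = s(k−2)·s(k−1): e.g. 8·38 = 838.
The next term joins 83838838 and 3883883838838.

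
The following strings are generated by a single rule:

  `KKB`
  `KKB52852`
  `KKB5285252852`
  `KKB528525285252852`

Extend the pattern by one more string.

Each term is the previous one with 52852 appended.
One more step from KKB528525285252852 gives the answer.

KKB52852528525285252852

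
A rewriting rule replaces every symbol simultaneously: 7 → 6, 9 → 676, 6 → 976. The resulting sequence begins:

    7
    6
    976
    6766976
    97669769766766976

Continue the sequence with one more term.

67669769766766976676697697669769766766976

φ(97669769766766976) expands symbol-by-symbol to 676 6 976 976 676 6 976 676 6 976 976 6 976 976 676 6 976; joining the 17 pieces gives the next term.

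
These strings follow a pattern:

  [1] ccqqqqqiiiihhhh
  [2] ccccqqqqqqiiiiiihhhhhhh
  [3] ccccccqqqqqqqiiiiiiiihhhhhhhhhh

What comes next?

Term n consists of 2n-2 c's, followed by n+3 q's, followed by 2n i's, followed by 3n-2 h's, where the shown terms are n = 2, 3, 4.
For the next term, n = 5, so the run lengths are 8, 8, 10, 13.

ccccccccqqqqqqqqiiiiiiiiiihhhhhhhhhhhhh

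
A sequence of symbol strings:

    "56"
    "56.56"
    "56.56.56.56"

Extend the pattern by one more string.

56.56.56.56.56.56.56.56

Each string is two copies of the previous one joined by '.'.
So the next term is two copies of 56.56.56.56 with '.' between the halves.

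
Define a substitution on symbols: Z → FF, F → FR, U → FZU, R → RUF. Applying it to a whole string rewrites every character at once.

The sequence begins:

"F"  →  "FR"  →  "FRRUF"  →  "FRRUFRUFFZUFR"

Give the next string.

Rewriting the 13 symbols of FRRUFRUFFZUFR one by one yields FR RUF RUF FZU FR RUF FZU FR FR FF FZU FR RUF; concatenated:

FRRUFRUFFZUFRRUFFZUFRFRFFFZUFRRUF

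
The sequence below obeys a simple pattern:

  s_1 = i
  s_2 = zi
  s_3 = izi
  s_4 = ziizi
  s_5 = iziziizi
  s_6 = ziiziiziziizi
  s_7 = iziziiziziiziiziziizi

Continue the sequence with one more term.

ziiziiziziiziiziziiziziiziiziziizi

This is a Fibonacci-style word recurrence s(k) = s(k−2)·s(k−1): e.g. i·zi = izi.
The next term joins ziiziiziziizi and iziziiziziiziiziziizi.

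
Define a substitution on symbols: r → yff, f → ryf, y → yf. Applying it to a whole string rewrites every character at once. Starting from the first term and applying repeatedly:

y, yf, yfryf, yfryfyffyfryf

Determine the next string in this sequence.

yfryfyffyfryfyfryfryfyfryfyffyfryf

Applying the rule to each of the 13 symbols of yfryfyffyfryf gives the pieces yf ryf yff yf ryf yf ryf ryf yf ryf yff yf ryf, which concatenate to the answer.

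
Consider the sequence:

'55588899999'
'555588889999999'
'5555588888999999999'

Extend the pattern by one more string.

55555588888899999999999

Each string has the form 5^{n} 8^{n} 9^{2n-1}, where the shown terms are n = 3, 4, 5.
At n = 6 the blocks have lengths 6, 6, 11.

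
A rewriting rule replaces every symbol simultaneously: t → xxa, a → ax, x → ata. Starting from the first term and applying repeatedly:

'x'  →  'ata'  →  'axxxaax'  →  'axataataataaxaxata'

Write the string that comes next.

Replace each of the 18 characters of axataataataaxaxata in place — ax ata ax xxa ax ax xxa ax ax xxa ax ax ata ax ata ax xxa ax — and concatenate.

axataaxxxaaxaxxxaaxaxxxaaxaxataaxataaxxxaax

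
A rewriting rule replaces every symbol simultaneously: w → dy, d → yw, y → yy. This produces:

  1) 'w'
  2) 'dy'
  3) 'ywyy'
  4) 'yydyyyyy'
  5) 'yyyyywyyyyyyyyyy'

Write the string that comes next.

yyyyyyyyyydyyyyyyyyyyyyyyyyyyyyy

Replace each of the 16 characters of yyyyywyyyyyyyyyy in place — yy yy yy yy yy dy yy yy yy yy yy yy yy yy yy yy — and concatenate.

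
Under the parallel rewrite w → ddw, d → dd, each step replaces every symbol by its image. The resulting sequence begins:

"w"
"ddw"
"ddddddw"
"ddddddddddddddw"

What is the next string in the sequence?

ddddddddddddddddddddddddddddddw

Applying the rule to each of the 15 symbols of ddddddddddddddw gives the pieces dd dd dd dd dd dd dd dd dd dd dd dd dd dd ddw, which concatenate to the answer.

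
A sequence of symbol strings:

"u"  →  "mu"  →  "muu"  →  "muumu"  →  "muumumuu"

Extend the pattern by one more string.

This is a Fibonacci-style word recurrence s(k) = s(k−1)·s(k−2): e.g. mu·u = muu.
So term 6 is muumumuu·muumu.

muumumuumuumu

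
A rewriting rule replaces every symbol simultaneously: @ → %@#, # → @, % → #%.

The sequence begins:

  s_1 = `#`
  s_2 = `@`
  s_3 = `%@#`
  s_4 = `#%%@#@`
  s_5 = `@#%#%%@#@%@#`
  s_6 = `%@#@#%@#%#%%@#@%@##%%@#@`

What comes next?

Applying the rule to each of the 24 symbols of %@#@#%@#%#%%@#@%@##%%@#@ gives the pieces #% %@# @ %@# @ #% %@# @ #% @ #% #% %@# @ %@# #% %@# @ @ #% #% %@# @ %@#, which concatenate to the answer.

#%%@#@%@#@#%%@#@#%@#%#%%@#@%@##%%@#@@#%#%%@#@%@#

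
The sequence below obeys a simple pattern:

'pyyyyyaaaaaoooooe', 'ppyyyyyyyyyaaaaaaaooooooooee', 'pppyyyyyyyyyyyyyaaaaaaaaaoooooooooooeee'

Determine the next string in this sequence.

ppppyyyyyyyyyyyyyyyyyaaaaaaaaaaaooooooooooooooeeee

The n-th term is n p's then 4n+1 y's then 2n+3 a's then 3n+2 o's then n e's (n = 1, 2, …).
For the next term, n = 4, so the run lengths are 4, 17, 11, 14, 4.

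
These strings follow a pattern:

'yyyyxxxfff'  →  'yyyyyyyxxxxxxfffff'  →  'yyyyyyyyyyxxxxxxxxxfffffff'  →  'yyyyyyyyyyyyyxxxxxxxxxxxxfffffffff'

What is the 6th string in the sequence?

yyyyyyyyyyyyyyyyyyyxxxxxxxxxxxxxxxxxxfffffffffffff

The n-th term is 3n+1 y's then 3n x's then 2n+1 f's (n = 1, 2, …).
Setting n = 6 gives 19, 18, 13 characters in each block.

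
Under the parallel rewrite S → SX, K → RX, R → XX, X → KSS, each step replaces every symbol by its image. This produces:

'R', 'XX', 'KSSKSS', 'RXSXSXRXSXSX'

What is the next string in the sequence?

Expanding RXSXSXRXSXSX: R→XX, X→KSS, S→SX, X→KSS, S→SX, X→KSS, R→XX, X→KSS, S→SX, X→KSS, S→SX, X→KSS. Concatenated: XX KSS SX KSS SX KSS XX KSS SX KSS SX KSS.

XXKSSSXKSSSXKSSXXKSSSXKSSSXKSS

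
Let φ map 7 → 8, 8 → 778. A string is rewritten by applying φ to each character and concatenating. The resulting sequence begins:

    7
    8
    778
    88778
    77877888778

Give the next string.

Expanding 77877888778: 7→8, 7→8, 8→778, 7→8, 7→8, 8→778, 8→778, 8→778, 7→8, 7→8, 8→778. Concatenated: 8 8 778 8 8 778 778 778 8 8 778.

887788877877877888778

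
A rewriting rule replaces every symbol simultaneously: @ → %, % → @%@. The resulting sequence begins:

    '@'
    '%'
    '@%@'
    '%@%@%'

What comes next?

Apply φ to %@%@% symbol by symbol: %→@%@, @→%, %→@%@, @→%, %→@%@; joined: @%@ % @%@ % @%@.

@%@%@%@%@%@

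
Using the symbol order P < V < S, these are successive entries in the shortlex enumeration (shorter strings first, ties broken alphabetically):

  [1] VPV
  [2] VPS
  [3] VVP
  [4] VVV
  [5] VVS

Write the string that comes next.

VSP

The successor of VVS increments the rightmost position that isn't already S and resets every position after it to P.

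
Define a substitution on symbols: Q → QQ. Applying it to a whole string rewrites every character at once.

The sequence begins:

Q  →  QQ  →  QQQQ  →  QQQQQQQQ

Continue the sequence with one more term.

Apply φ to QQQQQQQQ symbol by symbol: Q→QQ, Q→QQ, Q→QQ, Q→QQ, Q→QQ, Q→QQ, Q→QQ, Q→QQ; joined: QQ QQ QQ QQ QQ QQ QQ QQ.

QQQQQQQQQQQQQQQQ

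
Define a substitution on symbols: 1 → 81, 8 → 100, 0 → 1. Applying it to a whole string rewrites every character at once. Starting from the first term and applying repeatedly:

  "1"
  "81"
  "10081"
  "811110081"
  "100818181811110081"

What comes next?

8111100811008110081100818181811110081

Applying the rule to each of the 18 symbols of 100818181811110081 gives the pieces 81 1 1 100 81 100 81 100 81 100 81 81 81 81 1 1 100 81, which concatenate to the answer.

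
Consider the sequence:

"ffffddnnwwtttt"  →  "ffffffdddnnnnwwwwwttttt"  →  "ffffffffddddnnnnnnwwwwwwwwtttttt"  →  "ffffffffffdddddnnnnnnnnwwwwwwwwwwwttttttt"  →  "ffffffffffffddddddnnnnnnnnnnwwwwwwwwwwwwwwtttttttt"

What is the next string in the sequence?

ffffffffffffffdddddddnnnnnnnnnnnnwwwwwwwwwwwwwwwwwttttttttt

The n-th term is 2n+2 f's then n+1 d's then 2n n's then 3n-1 w's then n+3 t's (n = 1, 2, …).
For the next term, n = 6, so the run lengths are 14, 7, 12, 17, 9.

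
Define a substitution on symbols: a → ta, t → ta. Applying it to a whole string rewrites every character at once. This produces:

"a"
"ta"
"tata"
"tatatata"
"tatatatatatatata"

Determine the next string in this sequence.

tatatatatatatatatatatatatatatata

φ(tatatatatatatata) expands symbol-by-symbol to ta ta ta ta ta ta ta ta ta ta ta ta ta ta ta ta; joining the 16 pieces gives the next term.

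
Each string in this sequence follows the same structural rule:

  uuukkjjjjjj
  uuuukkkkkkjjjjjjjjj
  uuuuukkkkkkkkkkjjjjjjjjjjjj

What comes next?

uuuuuukkkkkkkkkkkkkkjjjjjjjjjjjjjjj

Reading off run lengths: u runs 3, 4, 5; k runs 2, 6, 10; j runs 6, 9, 12 — each is linear in n (n = 1, 2, …).
At n = 4 the blocks have lengths 6, 14, 15.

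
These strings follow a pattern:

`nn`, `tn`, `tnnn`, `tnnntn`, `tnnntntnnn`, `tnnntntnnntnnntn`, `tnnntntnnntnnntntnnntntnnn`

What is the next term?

This is a Fibonacci-style word recurrence s(k) = s(k−1)·s(k−2): e.g. tn·nn = tnnn.
So term 8 is tnnntntnnntnnntntnnntntnnn·tnnntntnnntnnntn.

tnnntntnnntnnntntnnntntnnntnnntntnnntnnntn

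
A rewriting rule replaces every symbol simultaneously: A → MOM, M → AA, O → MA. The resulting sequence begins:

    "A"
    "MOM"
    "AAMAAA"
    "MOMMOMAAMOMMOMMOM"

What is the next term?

Replace each of the 17 characters of MOMMOMAAMOMMOMMOM in place — AA MA AA AA MA AA MOM MOM AA MA AA AA MA AA AA MA AA — and concatenate.

AAMAAAAAMAAAMOMMOMAAMAAAAAMAAAAAMAAA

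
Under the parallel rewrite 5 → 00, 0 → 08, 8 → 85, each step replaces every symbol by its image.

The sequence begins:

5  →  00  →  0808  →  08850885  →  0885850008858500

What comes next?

φ(0885850008858500) expands symbol-by-symbol to 08 85 85 00 85 00 08 08 08 85 85 00 85 00 08 08; joining the 16 pieces gives the next term.

08858500850008080885850085000808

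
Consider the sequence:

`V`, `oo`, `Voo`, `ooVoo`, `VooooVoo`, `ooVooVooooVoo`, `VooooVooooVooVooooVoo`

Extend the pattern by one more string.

ooVooVooooVooVooooVooooVooVooooVoo

This is a Fibonacci-style word recurrence s(k) = s(k−2)·s(k−1): e.g. V·oo = Voo.
Continuing: ooVooVooooVoo · VooooVooooVooVooooVoo gives term 8.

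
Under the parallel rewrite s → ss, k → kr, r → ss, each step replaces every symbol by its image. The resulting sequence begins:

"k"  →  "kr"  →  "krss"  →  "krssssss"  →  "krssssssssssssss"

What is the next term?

Rewriting the 16 symbols of krssssssssssssss one by one yields kr ss ss ss ss ss ss ss ss ss ss ss ss ss ss ss; concatenated:

krssssssssssssssssssssssssssssss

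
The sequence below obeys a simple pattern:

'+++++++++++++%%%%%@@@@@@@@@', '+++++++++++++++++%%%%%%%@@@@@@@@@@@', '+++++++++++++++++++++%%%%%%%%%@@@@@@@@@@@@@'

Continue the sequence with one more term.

+++++++++++++++++++++++++%%%%%%%%%%%@@@@@@@@@@@@@@@

The n-th term is 4n+1 +'s then 2n-1 %'s then 2n+3 @'s, where the shown terms are n = 3, 4, 5.
Setting n = 6 gives 25, 11, 15 characters in each block.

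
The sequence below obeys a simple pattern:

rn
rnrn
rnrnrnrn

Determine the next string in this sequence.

Every step duplicates the string.
Doubling rnrnrnrn:

rnrnrnrnrnrnrnrn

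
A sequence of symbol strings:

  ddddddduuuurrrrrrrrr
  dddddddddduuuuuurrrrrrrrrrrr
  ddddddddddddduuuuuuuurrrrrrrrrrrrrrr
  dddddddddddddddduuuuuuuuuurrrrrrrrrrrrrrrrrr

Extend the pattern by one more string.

Term n consists of 3n+1 d's, followed by 2n u's, followed by 3n+3 r's, where the shown terms are n = 2, 3, 4, 5.
For the next term, n = 6, so the run lengths are 19, 12, 21.

ddddddddddddddddddduuuuuuuuuuuurrrrrrrrrrrrrrrrrrrrr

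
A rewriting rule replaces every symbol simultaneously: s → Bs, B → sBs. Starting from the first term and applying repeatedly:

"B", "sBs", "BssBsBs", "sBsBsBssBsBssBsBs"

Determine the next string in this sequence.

Rewriting the 17 symbols of sBsBsBssBsBssBsBs one by one yields Bs sBs Bs sBs Bs sBs Bs Bs sBs Bs sBs Bs Bs sBs Bs sBs Bs; concatenated:

BssBsBssBsBssBsBsBssBsBssBsBsBssBsBssBsBs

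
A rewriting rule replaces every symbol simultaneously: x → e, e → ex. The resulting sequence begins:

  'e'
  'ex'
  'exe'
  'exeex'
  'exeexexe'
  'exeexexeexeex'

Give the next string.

Applying the rule to each of the 13 symbols of exeexexeexeex gives the pieces ex e ex ex e ex e ex ex e ex ex e, which concatenate to the answer.

exeexexeexeexexeexexe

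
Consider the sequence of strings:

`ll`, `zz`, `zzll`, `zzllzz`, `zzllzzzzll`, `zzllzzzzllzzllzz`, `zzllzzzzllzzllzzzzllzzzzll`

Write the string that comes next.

zzllzzzzllzzllzzzzllzzzzllzzllzzzzllzzllzz

Each term (from the third on) is the previous term followed by the one before it: term 3 = zz·ll = zzll.
So term 8 is zzllzzzzllzzllzzzzllzzzzll·zzllzzzzllzzllzz.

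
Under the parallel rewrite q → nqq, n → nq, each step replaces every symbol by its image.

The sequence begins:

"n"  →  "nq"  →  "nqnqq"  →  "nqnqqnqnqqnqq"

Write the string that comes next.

nqnqqnqnqqnqqnqnqqnqnqqnqqnqnqqnqq

Replace each of the 13 characters of nqnqqnqnqqnqq in place — nq nqq nq nqq nqq nq nqq nq nqq nqq nq nqq nqq — and concatenate.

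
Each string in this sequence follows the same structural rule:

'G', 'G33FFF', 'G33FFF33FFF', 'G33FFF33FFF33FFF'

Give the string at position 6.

The strings grow by a fixed suffix 33FFF each time.
From G33FFF33FFF33FFF, 2 further steps: G33FFF33FFF33FFF → G33FFF33FFF33FFF33FFF → (answer).

G33FFF33FFF33FFF33FFF33FFF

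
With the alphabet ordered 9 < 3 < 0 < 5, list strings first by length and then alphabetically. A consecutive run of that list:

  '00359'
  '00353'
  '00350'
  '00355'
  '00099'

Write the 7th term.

Stepping forward 2 times from 00099: 00099 → 00093, then the target.

00090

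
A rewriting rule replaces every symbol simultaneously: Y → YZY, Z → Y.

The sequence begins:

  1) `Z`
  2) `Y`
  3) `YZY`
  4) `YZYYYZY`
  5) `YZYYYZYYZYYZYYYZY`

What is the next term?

YZYYYZYYZYYZYYYZYYZYYYZYYZYYYZYYZYYZYYYZY

Replace each of the 17 characters of YZYYYZYYZYYZYYYZY in place — YZY Y YZY YZY YZY Y YZY YZY Y YZY YZY Y YZY YZY YZY Y YZY — and concatenate.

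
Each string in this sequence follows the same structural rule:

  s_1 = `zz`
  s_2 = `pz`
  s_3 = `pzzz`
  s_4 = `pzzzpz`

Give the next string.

This is a Fibonacci-style word recurrence s(k) = s(k−1)·s(k−2): e.g. pz·zz = pzzz.
So term 5 is pzzzpz·pzzz.

pzzzpzpzzz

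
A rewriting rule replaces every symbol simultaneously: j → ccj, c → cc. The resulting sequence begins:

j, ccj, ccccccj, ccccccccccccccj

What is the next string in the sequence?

Replace each of the 15 characters of ccccccccccccccj in place — cc cc cc cc cc cc cc cc cc cc cc cc cc cc ccj — and concatenate.

ccccccccccccccccccccccccccccccj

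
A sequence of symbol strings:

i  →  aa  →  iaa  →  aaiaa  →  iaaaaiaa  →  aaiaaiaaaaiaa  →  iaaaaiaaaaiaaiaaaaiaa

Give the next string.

aaiaaiaaaaiaaiaaaaiaaaaiaaiaaaaiaa

Each term (from the third on) is the two preceding terms concatenated in order: term 3 = i·aa = iaa.
The next term joins aaiaaiaaaaiaa and iaaaaiaaaaiaaiaaaaiaa.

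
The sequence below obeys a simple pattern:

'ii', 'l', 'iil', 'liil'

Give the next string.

This is a Fibonacci-style word recurrence s(k) = s(k−2)·s(k−1): e.g. ii·l = iil.
Continuing: iil · liil gives term 5.

iilliil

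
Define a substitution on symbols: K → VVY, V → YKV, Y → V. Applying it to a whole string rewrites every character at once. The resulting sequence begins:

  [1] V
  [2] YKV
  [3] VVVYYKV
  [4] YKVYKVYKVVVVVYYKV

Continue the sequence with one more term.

VVVYYKVVVVYYKVVVVYYKVYKVYKVYKVYKVVVVVYYKV

Replace each of the 17 characters of YKVYKVYKVVVVVYYKV in place — V VVY YKV V VVY YKV V VVY YKV YKV YKV YKV YKV V V VVY YKV — and concatenate.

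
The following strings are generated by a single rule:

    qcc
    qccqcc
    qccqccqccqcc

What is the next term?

qccqccqccqccqccqccqccqcc

Each string is two copies of the previous one concatenated.
One more doubling of qccqccqccqcc gives the answer.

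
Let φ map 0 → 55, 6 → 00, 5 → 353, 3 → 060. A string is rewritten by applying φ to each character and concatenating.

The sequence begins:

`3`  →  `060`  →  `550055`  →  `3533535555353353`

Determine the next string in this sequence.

060353060060353060353353353353060353060060353060

Applying the rule to each of the 16 symbols of 3533535555353353 gives the pieces 060 353 060 060 353 060 353 353 353 353 060 353 060 060 353 060, which concatenate to the answer.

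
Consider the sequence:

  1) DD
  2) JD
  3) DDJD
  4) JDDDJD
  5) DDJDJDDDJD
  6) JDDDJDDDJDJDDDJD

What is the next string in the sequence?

DDJDJDDDJDJDDDJDDDJDJDDDJD

Each term (from the third on) is the two preceding terms concatenated in order: term 3 = DD·JD = DDJD.
Continuing: DDJDJDDDJD · JDDDJDDDJDJDDDJD gives term 7.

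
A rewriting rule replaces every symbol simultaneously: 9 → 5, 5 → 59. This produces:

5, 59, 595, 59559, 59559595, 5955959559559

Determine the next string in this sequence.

Rewriting the 13 symbols of 5955959559559 one by one yields 59 5 59 59 5 59 5 59 59 5 59 59 5; concatenated:

595595955955959559595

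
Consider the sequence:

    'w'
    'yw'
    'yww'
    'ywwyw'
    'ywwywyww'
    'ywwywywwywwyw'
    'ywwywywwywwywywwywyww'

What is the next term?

From term 3 onward, concatenate the last term with the second-to-last: yw·w = yww, yww·yw = ywwyw, …
Continuing: ywwywywwywwywywwywyww · ywwywywwywwyw gives term 8.

ywwywywwywwywywwywywwywwywywwywwyw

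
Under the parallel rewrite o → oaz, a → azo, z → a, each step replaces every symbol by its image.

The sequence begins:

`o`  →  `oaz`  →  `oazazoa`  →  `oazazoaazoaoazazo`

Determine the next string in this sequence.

oazazoaazoaoazazoazoaoazazooazazoaazoaoaz

Replace each of the 17 characters of oazazoaazoaoazazo in place — oaz azo a azo a oaz azo azo a oaz azo oaz azo a azo a oaz — and concatenate.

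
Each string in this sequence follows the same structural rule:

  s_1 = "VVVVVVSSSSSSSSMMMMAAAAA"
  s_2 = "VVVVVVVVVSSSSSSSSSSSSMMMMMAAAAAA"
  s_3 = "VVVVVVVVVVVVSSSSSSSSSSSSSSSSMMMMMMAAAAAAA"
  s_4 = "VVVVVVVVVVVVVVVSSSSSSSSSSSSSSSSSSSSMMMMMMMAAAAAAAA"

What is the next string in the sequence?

VVVVVVVVVVVVVVVVVVSSSSSSSSSSSSSSSSSSSSSSSSMMMMMMMMAAAAAAAAA

The n-th term is 3n V's then 4n S's then n+2 M's then n+3 A's, where the shown terms are n = 2, 3, 4, 5.
Setting n = 6 gives 18, 24, 8, 9 characters in each block.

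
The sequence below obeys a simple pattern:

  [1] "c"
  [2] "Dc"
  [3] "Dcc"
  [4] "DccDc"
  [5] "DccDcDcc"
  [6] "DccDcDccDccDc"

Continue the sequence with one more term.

This is a Fibonacci-style word recurrence s(k) = s(k−1)·s(k−2): e.g. Dc·c = Dcc.
Continuing: DccDcDccDccDc · DccDcDcc gives term 7.

DccDcDccDccDcDccDcDcc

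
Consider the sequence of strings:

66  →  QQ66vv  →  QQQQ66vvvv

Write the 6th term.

QQQQQQQQQQ66vvvvvvvvvv

Each term wraps the previous one in QQ on the left and vv on the right.
From QQQQ66vvvv, 3 further steps: QQQQ66vvvv → QQQQQQ66vvvvvv → QQQQQQQQ66vvvvvvvv → (answer).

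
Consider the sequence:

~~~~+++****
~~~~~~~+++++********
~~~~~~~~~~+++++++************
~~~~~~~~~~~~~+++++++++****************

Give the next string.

Term n consists of 3n+1 ~'s, followed by 2n+1 +'s, followed by 4n *'s (n = 1, 2, …).
At n = 5 the blocks have lengths 16, 11, 20.

~~~~~~~~~~~~~~~~+++++++++++********************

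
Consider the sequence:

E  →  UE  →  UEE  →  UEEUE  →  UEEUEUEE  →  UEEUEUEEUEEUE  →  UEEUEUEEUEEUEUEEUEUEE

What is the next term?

Each term (from the third on) is the previous term followed by the one before it: term 3 = UE·E = UEE.
The next term joins UEEUEUEEUEEUEUEEUEUEE and UEEUEUEEUEEUE.

UEEUEUEEUEEUEUEEUEUEEUEEUEUEEUEEUE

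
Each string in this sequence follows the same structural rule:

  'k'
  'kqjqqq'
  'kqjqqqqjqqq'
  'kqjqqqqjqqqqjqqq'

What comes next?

The strings grow by a fixed suffix qjqqq each time.
Applying this once more to kqjqqqqjqqqqjqqq:

kqjqqqqjqqqqjqqqqjqqq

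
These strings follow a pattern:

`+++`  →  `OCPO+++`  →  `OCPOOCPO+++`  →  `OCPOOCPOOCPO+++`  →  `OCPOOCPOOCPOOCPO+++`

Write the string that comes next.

The strings grow by a fixed prefix OCPO each time.
So the next term is OCPO·OCPOOCPOOCPOOCPO+++.

OCPOOCPOOCPOOCPOOCPO+++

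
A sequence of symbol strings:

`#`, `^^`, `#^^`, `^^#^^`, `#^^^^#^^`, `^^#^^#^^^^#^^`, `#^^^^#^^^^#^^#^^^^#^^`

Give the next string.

This is a Fibonacci-style word recurrence s(k) = s(k−2)·s(k−1): e.g. #·^^ = #^^.
So term 8 is ^^#^^#^^^^#^^·#^^^^#^^^^#^^#^^^^#^^.

^^#^^#^^^^#^^#^^^^#^^^^#^^#^^^^#^^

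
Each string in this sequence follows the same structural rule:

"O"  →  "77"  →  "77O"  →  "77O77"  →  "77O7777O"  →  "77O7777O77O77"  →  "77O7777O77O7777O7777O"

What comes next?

From term 3 onward, concatenate the last term with the second-to-last: 77·O = 77O, 77O·77 = 77O77, …
The next term joins 77O7777O77O7777O7777O and 77O7777O77O77.

77O7777O77O7777O7777O77O7777O77O77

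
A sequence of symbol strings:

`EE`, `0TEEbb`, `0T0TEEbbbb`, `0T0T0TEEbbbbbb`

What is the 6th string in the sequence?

s(k+1) = 0T·s(k)·bb, so each term gains 0T as a prefix and bb as a suffix.
From 0T0T0TEEbbbbbb, 2 further steps: 0T0T0TEEbbbbbb → 0T0T0T0TEEbbbbbbbb → (answer).

0T0T0T0T0TEEbbbbbbbbbb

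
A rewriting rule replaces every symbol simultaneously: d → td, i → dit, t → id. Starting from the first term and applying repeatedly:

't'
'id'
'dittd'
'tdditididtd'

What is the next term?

Apply φ to tdditididtd symbol by symbol: t→id, d→td, d→td, i→dit, t→id, i→dit, d→td, i→dit, d→td, t→id, d→td; joined: id td td dit id dit td dit td id td.

idtdtdditiddittddittdidtd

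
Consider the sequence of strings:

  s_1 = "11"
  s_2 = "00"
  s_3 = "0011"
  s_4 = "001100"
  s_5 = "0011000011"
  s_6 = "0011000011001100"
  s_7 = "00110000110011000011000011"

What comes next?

From term 3 onward, concatenate the last term with the second-to-last: 00·11 = 0011, 0011·00 = 001100, …
So term 8 is 00110000110011000011000011·0011000011001100.

001100001100110000110000110011000011001100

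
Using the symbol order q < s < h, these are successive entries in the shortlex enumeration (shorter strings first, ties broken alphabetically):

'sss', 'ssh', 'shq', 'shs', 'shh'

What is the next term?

hqq

Treat shh as a base-3 numeral over the given alphabet and add one, carrying through any trailing h's.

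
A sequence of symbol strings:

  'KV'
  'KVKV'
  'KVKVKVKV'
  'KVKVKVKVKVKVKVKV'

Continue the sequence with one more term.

Each string is two copies of the previous one concatenated.
Doubling KVKVKVKVKVKVKVKV:

KVKVKVKVKVKVKVKVKVKVKVKVKVKVKVKV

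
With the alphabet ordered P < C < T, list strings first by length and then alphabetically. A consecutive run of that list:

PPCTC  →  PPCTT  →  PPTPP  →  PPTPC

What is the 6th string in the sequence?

Advancing 2 positions from PPTPC through PPTPC → PPTPT reaches term 6.

PPTCP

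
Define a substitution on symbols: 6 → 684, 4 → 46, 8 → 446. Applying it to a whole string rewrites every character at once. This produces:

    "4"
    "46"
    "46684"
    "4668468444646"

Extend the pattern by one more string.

466846844464668444646464668446684

Applying the rule to each of the 13 symbols of 4668468444646 gives the pieces 46 684 684 446 46 684 446 46 46 46 684 46 684, which concatenate to the answer.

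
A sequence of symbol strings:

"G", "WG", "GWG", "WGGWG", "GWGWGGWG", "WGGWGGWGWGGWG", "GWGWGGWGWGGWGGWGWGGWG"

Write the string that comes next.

Each term (from the third on) is the two preceding terms concatenated in order: term 3 = G·WG = GWG.
Continuing: WGGWGGWGWGGWG · GWGWGGWGWGGWGGWGWGGWG gives term 8.

WGGWGGWGWGGWGGWGWGGWGWGGWGGWGWGGWG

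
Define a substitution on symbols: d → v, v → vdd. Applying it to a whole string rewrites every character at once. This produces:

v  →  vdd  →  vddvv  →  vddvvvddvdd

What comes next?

vddvvvddvddvddvvvddvv

Apply φ to vddvvvddvdd symbol by symbol: v→vdd, d→v, d→v, v→vdd, v→vdd, v→vdd, d→v, d→v, v→vdd, d→v, d→v; joined: vdd v v vdd vdd vdd v v vdd v v.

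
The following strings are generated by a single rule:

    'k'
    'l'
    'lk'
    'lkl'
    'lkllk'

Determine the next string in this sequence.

lkllklkl

From term 3 onward, concatenate the last term with the second-to-last: l·k = lk, lk·l = lkl, …
Continuing: lkllk · lkl gives term 6.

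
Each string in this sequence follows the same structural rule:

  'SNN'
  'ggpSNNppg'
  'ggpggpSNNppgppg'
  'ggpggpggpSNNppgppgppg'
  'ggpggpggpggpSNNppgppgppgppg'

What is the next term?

s(k+1) = ggp·s(k)·ppg, so each term gains ggp as a prefix and ppg as a suffix.
Applying this once more to ggpggpggpggpSNNppgppgppgppg:

ggpggpggpggpggpSNNppgppgppgppgppg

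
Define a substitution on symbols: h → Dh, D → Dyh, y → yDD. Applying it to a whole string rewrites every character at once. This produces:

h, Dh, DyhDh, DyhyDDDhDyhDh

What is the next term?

φ(DyhyDDDhDyhDh) expands symbol-by-symbol to Dyh yDD Dh yDD Dyh Dyh Dyh Dh Dyh yDD Dh Dyh Dh; joining the 13 pieces gives the next term.

DyhyDDDhyDDDyhDyhDyhDhDyhyDDDhDyhDh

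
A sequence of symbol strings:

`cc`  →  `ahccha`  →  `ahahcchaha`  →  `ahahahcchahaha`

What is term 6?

ahahahahahcchahahahaha

s(k+1) = ah·s(k)·ha, so each term gains ah as a prefix and ha as a suffix.
From ahahahcchahaha, 2 further steps: ahahahcchahaha → ahahahahcchahahaha → (answer).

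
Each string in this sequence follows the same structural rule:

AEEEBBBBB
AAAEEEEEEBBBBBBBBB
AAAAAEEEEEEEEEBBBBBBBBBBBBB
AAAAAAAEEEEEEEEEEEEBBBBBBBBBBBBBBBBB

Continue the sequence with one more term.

Each string has the form A^{2n-1} E^{3n} B^{4n+1} (n = 1, 2, …).
Setting n = 5 gives 9, 15, 21 characters in each block.

AAAAAAAAAEEEEEEEEEEEEEEEBBBBBBBBBBBBBBBBBBBBB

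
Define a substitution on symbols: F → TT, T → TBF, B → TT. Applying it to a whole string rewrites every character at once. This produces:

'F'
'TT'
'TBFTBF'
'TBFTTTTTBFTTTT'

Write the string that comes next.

TBFTTTTTBFTBFTBFTBFTBFTTTTTBFTBFTBFTBF

Applying the rule to each of the 14 symbols of TBFTTTTTBFTTTT gives the pieces TBF TT TT TBF TBF TBF TBF TBF TT TT TBF TBF TBF TBF, which concatenate to the answer.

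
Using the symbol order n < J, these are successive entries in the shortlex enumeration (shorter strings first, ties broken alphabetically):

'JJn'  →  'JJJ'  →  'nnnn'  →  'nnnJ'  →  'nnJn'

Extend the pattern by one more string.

Find the rightmost character of nnJn below J, bump it to the next letter, and reset everything to its right to n.

nnJJ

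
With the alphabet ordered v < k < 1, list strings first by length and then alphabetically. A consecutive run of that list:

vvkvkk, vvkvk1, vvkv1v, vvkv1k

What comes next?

Treat vvkv1k as a base-3 numeral over the given alphabet and add one, carrying through any trailing 1's.

vvkv11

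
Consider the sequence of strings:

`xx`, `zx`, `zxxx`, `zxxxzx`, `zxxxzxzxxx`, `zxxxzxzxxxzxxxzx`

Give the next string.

zxxxzxzxxxzxxxzxzxxxzxzxxx

Each term (from the third on) is the previous term followed by the one before it: term 3 = zx·xx = zxxx.
Continuing: zxxxzxzxxxzxxxzx · zxxxzxzxxx gives term 7.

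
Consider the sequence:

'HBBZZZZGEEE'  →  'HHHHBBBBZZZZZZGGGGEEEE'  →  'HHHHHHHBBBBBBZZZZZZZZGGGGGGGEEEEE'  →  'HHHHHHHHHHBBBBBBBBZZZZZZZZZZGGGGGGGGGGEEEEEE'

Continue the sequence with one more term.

Each string has the form H^{3n-2} B^{2n} Z^{2n+2} G^{3n-2} E^{n+2} (n = 1, 2, …).
At n = 5 the blocks have lengths 13, 10, 12, 13, 7.

HHHHHHHHHHHHHBBBBBBBBBBZZZZZZZZZZZZGGGGGGGGGGGGGEEEEEEE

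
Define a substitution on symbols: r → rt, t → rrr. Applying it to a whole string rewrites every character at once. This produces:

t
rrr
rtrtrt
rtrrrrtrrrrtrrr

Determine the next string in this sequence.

Rewriting the 15 symbols of rtrrrrtrrrrtrrr one by one yields rt rrr rt rt rt rt rrr rt rt rt rt rrr rt rt rt; concatenated:

rtrrrrtrtrtrtrrrrtrtrtrtrrrrtrtrt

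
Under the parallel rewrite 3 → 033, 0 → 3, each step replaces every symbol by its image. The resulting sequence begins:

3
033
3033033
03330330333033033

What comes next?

Rewriting the 17 symbols of 03330330333033033 one by one yields 3 033 033 033 3 033 033 3 033 033 033 3 033 033 3 033 033; concatenated:

30330330333033033303303303330330333033033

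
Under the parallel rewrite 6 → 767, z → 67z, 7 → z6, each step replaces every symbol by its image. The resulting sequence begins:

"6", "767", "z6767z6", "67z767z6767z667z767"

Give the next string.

767z667zz6767z667z767z6767z667z767767z667zz6767z6

Applying the rule to each of the 19 symbols of 67z767z6767z667z767 gives the pieces 767 z6 67z z6 767 z6 67z 767 z6 767 z6 67z 767 767 z6 67z z6 767 z6, which concatenate to the answer.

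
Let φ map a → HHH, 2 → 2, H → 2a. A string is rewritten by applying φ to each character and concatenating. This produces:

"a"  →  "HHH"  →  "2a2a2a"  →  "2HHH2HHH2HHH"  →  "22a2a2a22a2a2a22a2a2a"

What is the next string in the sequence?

22HHH2HHH2HHH22HHH2HHH2HHH22HHH2HHH2HHH

Replace each of the 21 characters of 22a2a2a22a2a2a22a2a2a in place — 2 2 HHH 2 HHH 2 HHH 2 2 HHH 2 HHH 2 HHH 2 2 HHH 2 HHH 2 HHH — and concatenate.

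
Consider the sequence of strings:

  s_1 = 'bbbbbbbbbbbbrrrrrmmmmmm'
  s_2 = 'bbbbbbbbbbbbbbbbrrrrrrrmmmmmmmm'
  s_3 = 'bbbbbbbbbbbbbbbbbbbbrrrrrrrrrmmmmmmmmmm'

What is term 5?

Term n consists of 4n b's, followed by 2n-1 r's, followed by 2n m's, where the shown terms are n = 3, 4, 5.
Setting n = 7 gives 28, 13, 14 characters in each block.

bbbbbbbbbbbbbbbbbbbbbbbbbbbbrrrrrrrrrrrrrmmmmmmmmmmmmmm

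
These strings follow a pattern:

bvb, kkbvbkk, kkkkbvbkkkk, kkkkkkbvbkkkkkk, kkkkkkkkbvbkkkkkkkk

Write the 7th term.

Each term wraps the previous one in kk on the left and kk on the right.
From kkkkkkkkbvbkkkkkkkk, 2 further steps: kkkkkkkkbvbkkkkkkkk → kkkkkkkkkkbvbkkkkkkkkkk → (answer).

kkkkkkkkkkkkbvbkkkkkkkkkkkk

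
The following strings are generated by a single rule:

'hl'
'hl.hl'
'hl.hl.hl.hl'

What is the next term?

s(k+1) = s(k)·.·s(k) — each term doubles the last with '.' between the halves.
Doubling hl.hl.hl.hl with '.' between the halves:

hl.hl.hl.hl.hl.hl.hl.hl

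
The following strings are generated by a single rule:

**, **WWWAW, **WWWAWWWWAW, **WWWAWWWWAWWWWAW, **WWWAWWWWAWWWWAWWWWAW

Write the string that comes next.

Each term is the previous one with WWWAW appended.
So the next term is **WWWAWWWWAWWWWAWWWWAW·WWWAW.

**WWWAWWWWAWWWWAWWWWAWWWWAW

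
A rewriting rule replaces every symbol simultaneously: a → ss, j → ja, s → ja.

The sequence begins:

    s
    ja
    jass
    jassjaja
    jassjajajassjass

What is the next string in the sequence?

Rewriting the 16 symbols of jassjajajassjass one by one yields ja ss ja ja ja ss ja ss ja ss ja ja ja ss ja ja; concatenated:

jassjajajassjassjassjajajassjaja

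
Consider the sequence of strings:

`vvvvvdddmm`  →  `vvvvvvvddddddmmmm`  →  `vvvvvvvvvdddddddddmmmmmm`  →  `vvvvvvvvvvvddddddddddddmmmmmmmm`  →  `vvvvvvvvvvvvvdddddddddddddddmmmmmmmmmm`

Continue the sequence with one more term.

vvvvvvvvvvvvvvvddddddddddddddddddmmmmmmmmmmmm

Term n consists of 2n+3 v's, followed by 3n d's, followed by 2n m's (n = 1, 2, …).
At n = 6 the blocks have lengths 15, 18, 12.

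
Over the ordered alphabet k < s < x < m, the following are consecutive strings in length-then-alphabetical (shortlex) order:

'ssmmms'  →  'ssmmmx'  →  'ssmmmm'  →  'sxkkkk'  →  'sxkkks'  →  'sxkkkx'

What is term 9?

sxkkss

Advancing 3 positions from sxkkkx through sxkkkx → sxkkkm → sxkksk reaches term 9.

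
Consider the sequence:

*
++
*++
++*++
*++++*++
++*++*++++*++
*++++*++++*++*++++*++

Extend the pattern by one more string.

This is a Fibonacci-style word recurrence s(k) = s(k−2)·s(k−1): e.g. *·++ = *++.
The next term joins ++*++*++++*++ and *++++*++++*++*++++*++.

++*++*++++*++*++++*++++*++*++++*++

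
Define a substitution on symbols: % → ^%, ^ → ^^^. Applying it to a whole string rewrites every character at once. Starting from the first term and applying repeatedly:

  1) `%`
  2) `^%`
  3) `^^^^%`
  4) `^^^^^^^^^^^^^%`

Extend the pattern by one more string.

Rewriting the 14 symbols of ^^^^^^^^^^^^^% one by one yields ^^^ ^^^ ^^^ ^^^ ^^^ ^^^ ^^^ ^^^ ^^^ ^^^ ^^^ ^^^ ^^^ ^%; concatenated:

^^^^^^^^^^^^^^^^^^^^^^^^^^^^^^^^^^^^^^^^%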